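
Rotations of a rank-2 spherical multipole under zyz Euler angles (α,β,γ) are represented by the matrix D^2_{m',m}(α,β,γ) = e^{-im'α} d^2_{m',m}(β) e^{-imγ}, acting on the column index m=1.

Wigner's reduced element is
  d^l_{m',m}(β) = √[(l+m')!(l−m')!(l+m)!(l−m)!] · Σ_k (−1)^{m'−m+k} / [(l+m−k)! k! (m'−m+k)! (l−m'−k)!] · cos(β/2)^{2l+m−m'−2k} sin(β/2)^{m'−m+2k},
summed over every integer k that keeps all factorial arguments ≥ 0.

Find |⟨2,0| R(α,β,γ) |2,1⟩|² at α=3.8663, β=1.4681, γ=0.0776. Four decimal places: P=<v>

Split into d^2_{0,1}(β=1.4681) × two z-phases.
c=cos(1.4681/2)=0.742467, s=sin(1.4681/2)=0.669882; N=√[2·2·6·1]=4.898979
Admissible k: 1..2 (factorial args all ≥0)
  k=1: (−1)^0·4.8990/(2)·0.7425^3·0.6699^1 = +0.671593
  k=2: (−1)^1·4.8990/(2)·0.7425^1·0.6699^3 = -0.546699
d^2_{0,1}(1.4681) = +0.671593 -0.546699 = +0.124894
|D^2_{0,1}|² = |d^2_{0,1}(β)|² = (+0.124894)² = 0.015599 (the z-rotation phases have unit modulus)

P=0.0156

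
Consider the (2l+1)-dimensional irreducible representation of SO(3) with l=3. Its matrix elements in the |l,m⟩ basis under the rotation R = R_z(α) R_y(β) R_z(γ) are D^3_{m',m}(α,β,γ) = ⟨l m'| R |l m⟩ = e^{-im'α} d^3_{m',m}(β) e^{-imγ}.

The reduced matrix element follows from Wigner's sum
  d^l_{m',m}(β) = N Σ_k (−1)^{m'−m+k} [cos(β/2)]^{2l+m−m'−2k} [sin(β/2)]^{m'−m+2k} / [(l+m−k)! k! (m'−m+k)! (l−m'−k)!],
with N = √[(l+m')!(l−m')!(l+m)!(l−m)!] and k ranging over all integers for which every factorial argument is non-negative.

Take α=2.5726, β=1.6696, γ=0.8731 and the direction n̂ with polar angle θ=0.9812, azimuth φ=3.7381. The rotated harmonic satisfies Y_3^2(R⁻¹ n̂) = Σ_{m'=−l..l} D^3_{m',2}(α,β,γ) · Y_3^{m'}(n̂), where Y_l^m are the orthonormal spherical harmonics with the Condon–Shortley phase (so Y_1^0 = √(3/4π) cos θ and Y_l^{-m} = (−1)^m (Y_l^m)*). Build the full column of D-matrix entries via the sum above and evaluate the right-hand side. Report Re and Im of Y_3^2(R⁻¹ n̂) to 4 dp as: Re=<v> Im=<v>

Re=-0.2326 Im=0.1089

Need the full column D^3_{m',2} for m'=−3..3 at α=2.5726, β=1.6696, γ=0.8731.
cos(β/2)=0.671326, sin(β/2)=0.741162
d^3_{-3,2}: single k=5 term ⇒ +0.367769;  D = +0.350061-0.112746i
d^3_{-2,2}: k∈[4..5] ⇒ +0.679970 -0.165760 = +0.514210;  D = -0.497269-0.130905i
d^3_{-1,2}: k∈[3..4] ⇒ +0.779059 -0.474788 = +0.304270;  D = +0.206152+0.223790i
d^3_{0,2}: k∈[2..3] ⇒ +0.611112 -0.744870 = -0.133758;  D = +0.023342+0.131706i
d^3_{1,2}: k∈[1..2] ⇒ +0.319581 -0.779059 = -0.459478;  D = +0.176212-0.424346i
d^3_{2,2}: k∈[0..1] ⇒ +0.091538 -0.557867 = -0.466329;  D = -0.382702+0.266462i
d^3_{3,2}: single k=0 term ⇒ -0.247546;  D = +0.247356-0.009707i
Y_3^{m'}(θ=0.9812,φ=3.7381) and Σ D·Y over m':
  (+0.3501-0.1127i)·(+0.0520+0.2339i)  (-0.4973-0.1309i)·(+0.1448-0.3649i)  (+0.2062+0.2238i)·(-0.1213+0.0824i)  (+0.0233+0.1317i)·(-0.3017+0.0000i)  (+0.1762-0.4243i)·(+0.1213+0.0824i)  (-0.3827+0.2665i)·(+0.1448+0.3649i)  (+0.2474-0.0097i)·(-0.0520+0.2339i)
Y_3^2(R⁻¹ n̂) = -0.232595+0.108925i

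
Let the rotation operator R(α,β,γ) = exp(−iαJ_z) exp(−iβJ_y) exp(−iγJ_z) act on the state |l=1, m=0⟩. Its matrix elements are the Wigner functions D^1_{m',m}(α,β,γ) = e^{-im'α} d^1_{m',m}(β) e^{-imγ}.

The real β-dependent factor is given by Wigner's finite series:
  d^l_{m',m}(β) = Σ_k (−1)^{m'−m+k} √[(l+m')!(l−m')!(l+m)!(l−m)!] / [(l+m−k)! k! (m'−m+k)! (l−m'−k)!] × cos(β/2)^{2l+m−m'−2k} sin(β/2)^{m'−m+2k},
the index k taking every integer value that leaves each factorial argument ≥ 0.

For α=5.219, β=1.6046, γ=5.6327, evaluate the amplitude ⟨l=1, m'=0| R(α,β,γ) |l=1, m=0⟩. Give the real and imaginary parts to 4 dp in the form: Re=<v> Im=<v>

Re=-0.0338 Im=0.0000

D^1_{0,0}(5.219,1.6046,5.6327) = e^{-i·0·5.219}·d^1_{0,0}(1.6046)·e^{-i·0·5.6327}. Compute d first:
c=cos(1.6046/2)=0.695055, s=sin(1.6046/2)=0.718957; N=√[1·1·1·1]=1.000000
The bounds max(0,m−m')=0 and min(l+m,l−m')=1 give 2 terms
  k=0: (−1)^0·1.0000/(1)·0.6951^2·0.7190^0 = +0.483101
  k=1: (−1)^1·1.0000/(1)·0.6951^0·0.7190^2 = -0.516899
d^1_{0,0}(1.6046) = +0.483101 -0.516899 = -0.033797
Phases: e^{-i·(0)·5.219}=+1.000000+0.000000i, e^{-i·(0)·5.6327}=+1.000000+0.000000i ⇒ D=-0.033797+0.000000i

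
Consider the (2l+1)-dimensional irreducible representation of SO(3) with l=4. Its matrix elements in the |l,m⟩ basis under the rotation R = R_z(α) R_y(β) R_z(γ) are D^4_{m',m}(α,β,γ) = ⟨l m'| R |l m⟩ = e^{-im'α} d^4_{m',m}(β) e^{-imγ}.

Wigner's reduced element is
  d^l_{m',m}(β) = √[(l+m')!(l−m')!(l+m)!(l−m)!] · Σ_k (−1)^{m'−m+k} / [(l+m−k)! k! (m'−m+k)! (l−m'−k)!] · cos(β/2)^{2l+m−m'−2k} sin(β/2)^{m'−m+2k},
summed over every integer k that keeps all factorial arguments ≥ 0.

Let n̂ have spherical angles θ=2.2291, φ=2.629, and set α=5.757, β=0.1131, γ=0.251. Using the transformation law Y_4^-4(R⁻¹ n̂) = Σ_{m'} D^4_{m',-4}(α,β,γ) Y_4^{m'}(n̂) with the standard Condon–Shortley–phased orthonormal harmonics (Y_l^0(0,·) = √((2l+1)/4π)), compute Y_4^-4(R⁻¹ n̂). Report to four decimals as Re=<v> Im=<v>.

Re=0.0686 Im=0.0947

Need the full column D^4_{m',-4} for m'=−4..4 at α=5.757, β=0.1131, γ=0.251.
cos(β/2)=0.998401, sin(β/2)=0.056520
d^4_{-4,-4}: single k=0 term ⇒ +0.987283;  D = +0.447175-0.880206i
d^4_{-3,-4}: single k=0 term ⇒ -0.158082;  D = -0.132699+0.085912i
d^4_{-2,-4}: single k=0 term ⇒ +0.016742;  D = +0.016723-0.000810i
d^4_{-1,-4}: single k=0 term ⇒ -0.001340;  D = -0.001190-0.000616i
d^4_{0,-4}: single k=0 term ⇒ +0.000085;  D = +0.000046+0.000072i
d^4_{1,-4}: single k=0 term ⇒ -0.000004;  D = -0.000000-0.000004i
d^4_{2,-4}: single k=0 term ⇒ +0.000000;  D = -0.000000+0.000000i
d^4_{3,-4}: single k=0 term ⇒ -0.000000;  D = +0.000000-0.000000i
d^4_{4,-4}: single k=0 term ⇒ +0.000000;  D = -0.000000+0.000000i
Y_4^{m'}(θ=2.2291,φ=2.629) and Σ D·Y over m':
  (+0.4472-0.8802i)·(-0.0799+0.1537i)  (-0.1327+0.0859i)·(+0.0125+0.3788i)  (+0.0167-0.0008i)·(+0.1760+0.2898i)  (-0.0012-0.0006i)·(-0.0758-0.0427i)  (+0.0000+0.0001i)·(-0.3518+0.0000i)  (-0.0000-0.0000i)·(+0.0758-0.0427i)  (-0.0000+0.0000i)·(+0.1760-0.2898i)  (+0.0000-0.0000i)·(-0.0125+0.3788i)  (-0.0000+0.0000i)·(-0.0799-0.1537i)
Y_4^-4(R⁻¹ n̂) = +0.068577+0.094693i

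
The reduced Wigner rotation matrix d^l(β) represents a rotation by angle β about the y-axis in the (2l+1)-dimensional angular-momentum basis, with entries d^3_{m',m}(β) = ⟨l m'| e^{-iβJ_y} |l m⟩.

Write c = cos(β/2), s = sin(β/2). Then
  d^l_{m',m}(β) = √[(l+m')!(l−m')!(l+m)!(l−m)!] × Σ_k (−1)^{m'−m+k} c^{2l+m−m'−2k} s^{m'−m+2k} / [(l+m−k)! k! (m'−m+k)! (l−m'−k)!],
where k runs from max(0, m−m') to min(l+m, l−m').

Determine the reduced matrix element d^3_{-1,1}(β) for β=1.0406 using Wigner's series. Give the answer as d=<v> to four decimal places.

d=0.4877

d^3_{-1,1}(β=1.0406) via Wigner's sum:
Half-angle: c=0.867670, s=0.497140. N=√(2·24·24·2)=48.000000
k∈{2,3,4} keeps every argument non-negative
  k=2: (−1)^0·48.0000/(8)·0.8677^4·0.4971^2 = +0.840481
  k=3: (−1)^1·48.0000/(6)·0.8677^2·0.4971^4 = -0.367888
  k=4: (−1)^2·48.0000/(48)·0.8677^0·0.4971^6 = +0.015096
d^3_{-1,1}(1.0406) = +0.840481 -0.367888 +0.015096 = +0.487690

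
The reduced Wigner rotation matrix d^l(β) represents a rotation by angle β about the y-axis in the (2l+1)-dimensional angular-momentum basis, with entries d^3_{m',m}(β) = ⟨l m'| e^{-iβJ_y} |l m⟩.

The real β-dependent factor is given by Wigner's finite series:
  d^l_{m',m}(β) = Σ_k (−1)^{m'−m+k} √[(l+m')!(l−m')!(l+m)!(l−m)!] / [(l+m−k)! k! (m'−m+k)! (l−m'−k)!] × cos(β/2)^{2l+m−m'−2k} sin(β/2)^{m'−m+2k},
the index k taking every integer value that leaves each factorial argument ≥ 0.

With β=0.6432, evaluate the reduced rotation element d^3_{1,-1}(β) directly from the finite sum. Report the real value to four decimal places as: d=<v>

d^3_{1,-1}(β=0.6432) via Wigner's sum:
With c≡cos(β/2)=0.948731 and s≡sin(β/2)=0.316085, N=[24·2·2·24]^{1/2}=48.000000
k∈{0,1,2} keeps every argument non-negative
  k=0: (−1)^2·48.0000/(8)·0.9487^4·0.3161^2 = +0.485659
  k=1: (−1)^3·48.0000/(6)·0.9487^2·0.3161^4 = -0.071877
  k=2: (−1)^4·48.0000/(48)·0.9487^0·0.3161^6 = +0.000997
d^3_{1,-1}(0.6432) = +0.485659 -0.071877 +0.000997 = +0.414779

d=0.4148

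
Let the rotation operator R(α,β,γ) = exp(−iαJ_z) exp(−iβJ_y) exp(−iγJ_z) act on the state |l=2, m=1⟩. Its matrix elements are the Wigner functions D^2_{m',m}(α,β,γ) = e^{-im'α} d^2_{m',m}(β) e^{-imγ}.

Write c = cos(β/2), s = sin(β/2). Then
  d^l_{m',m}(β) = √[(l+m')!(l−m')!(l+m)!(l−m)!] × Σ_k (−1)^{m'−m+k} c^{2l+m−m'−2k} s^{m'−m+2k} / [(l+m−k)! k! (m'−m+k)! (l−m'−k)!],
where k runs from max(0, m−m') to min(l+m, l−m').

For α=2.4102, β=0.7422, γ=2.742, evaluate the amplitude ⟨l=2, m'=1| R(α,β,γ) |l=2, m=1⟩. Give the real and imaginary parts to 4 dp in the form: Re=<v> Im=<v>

Re=0.1753 Im=0.3725

Split into d^2_{1,1}(β=0.7422) × two z-phases.
With c≡cos(β/2)=0.931929 and s≡sin(β/2)=0.362641, N=[6·1·6·1]^{1/2}=6.000000
The bounds max(0,m−m')=0 and min(l+m,l−m')=1 give 2 terms
  k=0: (−1)^0·6.0000/(6)·0.9319^4·0.3626^0 = +0.754278
  k=1: (−1)^1·6.0000/(2)·0.9319^2·0.3626^2 = -0.342642
d^2_{1,1}(0.7422) = +0.754278 -0.342642 = +0.411636
D = (-0.744245-0.667907i)·(+0.411636)·(-0.921220-0.389043i) = +0.175262+0.372462i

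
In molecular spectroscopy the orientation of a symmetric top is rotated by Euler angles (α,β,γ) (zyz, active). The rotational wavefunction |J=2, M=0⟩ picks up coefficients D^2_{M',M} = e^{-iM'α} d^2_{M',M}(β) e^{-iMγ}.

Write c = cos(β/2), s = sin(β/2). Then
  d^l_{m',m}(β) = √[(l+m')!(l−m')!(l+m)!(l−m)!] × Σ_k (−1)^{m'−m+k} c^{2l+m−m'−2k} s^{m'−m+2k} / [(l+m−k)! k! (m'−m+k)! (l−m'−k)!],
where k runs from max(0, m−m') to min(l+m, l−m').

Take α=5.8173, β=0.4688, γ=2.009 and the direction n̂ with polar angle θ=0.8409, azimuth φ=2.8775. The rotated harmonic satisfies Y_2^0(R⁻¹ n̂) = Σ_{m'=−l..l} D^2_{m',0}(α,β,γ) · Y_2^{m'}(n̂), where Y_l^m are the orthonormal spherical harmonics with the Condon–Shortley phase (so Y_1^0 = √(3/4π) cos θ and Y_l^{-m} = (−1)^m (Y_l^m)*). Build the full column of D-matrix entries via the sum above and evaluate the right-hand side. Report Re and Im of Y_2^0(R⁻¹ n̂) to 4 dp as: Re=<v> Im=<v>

Need the full column D^2_{m',0} for m'=−2..2 at α=5.8173, β=0.4688, γ=2.009.
cos(β/2)=0.972654, sin(β/2)=0.232259
d^2_{-2,0}: single k=2 term ⇒ +0.125008;  D = +0.074557-0.100341i
d^2_{-1,0}: k∈[1..2] ⇒ +0.523509 -0.029851 = +0.493658;  D = +0.441046-0.221758i
d^2_{0,0}: k∈[0..2] ⇒ +0.895021 -0.204138 +0.002910 = +0.693793;  D = +0.693793+0.000000i
d^2_{1,0}: k∈[0..1] ⇒ -0.523509 +0.029851 = -0.493658;  D = -0.441046-0.221758i
d^2_{2,0}: single k=0 term ⇒ +0.125008;  D = +0.074557+0.100341i
Y_2^{m'}(θ=0.8409,φ=2.8775) and Σ D·Y over m':
  (+0.0746-0.1003i)·(+0.1853+0.1081i)  (+0.4410-0.2218i)·(-0.3706-0.1002i)  (+0.6938+0.0000i)·(+0.1053+0.0000i)  (-0.4410-0.2218i)·(+0.3706-0.1002i)  (+0.0746+0.1003i)·(+0.1853-0.1081i)
Y_2^0(R⁻¹ n̂) = -0.248960+0.000000i

Re=-0.2490 Im=0.0000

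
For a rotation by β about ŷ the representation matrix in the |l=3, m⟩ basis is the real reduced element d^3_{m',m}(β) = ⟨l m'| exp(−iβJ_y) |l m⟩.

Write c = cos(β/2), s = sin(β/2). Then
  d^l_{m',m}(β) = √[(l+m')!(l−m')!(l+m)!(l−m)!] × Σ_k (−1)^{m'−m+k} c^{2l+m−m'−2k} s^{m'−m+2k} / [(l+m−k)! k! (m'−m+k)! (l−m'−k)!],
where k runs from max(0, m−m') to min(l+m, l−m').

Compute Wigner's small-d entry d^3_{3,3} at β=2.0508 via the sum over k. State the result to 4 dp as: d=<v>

d^3_{3,3}(β=2.0508) via Wigner's sum:
Half-angle: c=0.518757, s=0.854922. N=√(720·1·720·1)=720.000000
The bounds max(0,m−m')=0 and min(l+m,l−m')=0 give 1 term
  k=0: (−1)^0·720.0000/(720)·0.5188^6·0.8549^0 = +0.019489
d^3_{3,3}(2.0508) = +0.019489

d=0.0195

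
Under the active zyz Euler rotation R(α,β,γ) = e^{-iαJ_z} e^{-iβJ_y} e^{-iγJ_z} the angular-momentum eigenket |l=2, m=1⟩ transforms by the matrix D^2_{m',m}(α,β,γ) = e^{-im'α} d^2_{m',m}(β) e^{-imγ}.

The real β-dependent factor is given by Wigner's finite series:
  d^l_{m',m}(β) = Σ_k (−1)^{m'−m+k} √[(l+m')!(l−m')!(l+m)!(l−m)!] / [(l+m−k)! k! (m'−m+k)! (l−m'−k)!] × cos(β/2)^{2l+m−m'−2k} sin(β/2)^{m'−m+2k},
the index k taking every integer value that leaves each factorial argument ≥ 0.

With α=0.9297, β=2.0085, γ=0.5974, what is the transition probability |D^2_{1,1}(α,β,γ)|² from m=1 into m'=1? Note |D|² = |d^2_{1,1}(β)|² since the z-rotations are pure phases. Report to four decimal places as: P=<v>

First d^2_{1,1}(β=2.0085), then the phase factors e^{-i(1)α} and e^{-i(1)γ}:
c=cos(2.0085/2)=0.536721, s=sin(2.0085/2)=0.843760; N=√[6·1·6·1]=6.000000
Admissible k: 0..1 (factorial args all ≥0)
  k=0: (−1)^0·6.0000/(6)·0.5367^4·0.8438^0 = +0.082984
  k=1: (−1)^1·6.0000/(2)·0.5367^2·0.8438^2 = -0.615257
d^2_{1,1}(2.0085) = +0.082984 -0.615257 = -0.532272
|D^2_{1,1}|² = |d^2_{1,1}(β)|² = (-0.532272)² = 0.283314 (the z-rotation phases have unit modulus)

P=0.2833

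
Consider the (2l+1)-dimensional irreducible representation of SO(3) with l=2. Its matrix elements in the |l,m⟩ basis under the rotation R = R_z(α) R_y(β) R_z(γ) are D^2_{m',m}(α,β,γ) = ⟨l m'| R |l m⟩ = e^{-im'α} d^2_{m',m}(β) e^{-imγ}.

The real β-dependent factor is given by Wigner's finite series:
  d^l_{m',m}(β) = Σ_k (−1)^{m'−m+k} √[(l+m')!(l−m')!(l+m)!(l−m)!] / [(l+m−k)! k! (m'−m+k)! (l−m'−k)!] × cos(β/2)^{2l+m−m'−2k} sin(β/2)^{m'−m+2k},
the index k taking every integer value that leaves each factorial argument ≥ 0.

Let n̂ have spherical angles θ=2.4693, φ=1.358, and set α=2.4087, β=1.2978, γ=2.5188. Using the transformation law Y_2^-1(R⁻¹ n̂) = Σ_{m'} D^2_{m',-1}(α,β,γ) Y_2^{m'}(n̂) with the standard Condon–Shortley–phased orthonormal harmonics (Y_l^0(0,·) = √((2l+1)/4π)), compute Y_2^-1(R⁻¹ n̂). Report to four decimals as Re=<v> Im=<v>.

Need the full column D^2_{m',-1} for m'=−2..2 at α=2.4087, β=1.2978, γ=2.5188.
cos(β/2)=0.796749, sin(β/2)=0.604310
d^2_{-2,-1}: single k=1 term ⇒ +0.611300;  D = +0.302565+0.531171i
d^2_{-1,-1}: k∈[0..1] ⇒ +0.402982 -0.695480 = -0.292497;  D = -0.062435+0.285756i
d^2_{0,-1}: k∈[0..1] ⇒ -0.748687 +0.430702 = -0.317985;  D = +0.258284-0.185482i
d^2_{1,-1}: k∈[0..1] ⇒ +0.695480 -0.133364 = +0.562115;  D = +0.558712+0.061764i
d^2_{2,-1}: single k=0 term ⇒ -0.351667;  D = +0.233940+0.262568i
Y_2^{m'}(θ=2.4693,φ=1.358) and Σ D·Y over m':
  (+0.3026+0.5312i)·(-0.1365-0.0619i)  (-0.0624+0.2858i)·(-0.0795+0.3679i)  (+0.2583-0.1855i)·(+0.2638+0.0000i)  (+0.5587+0.0618i)·(+0.0795+0.3679i)  (+0.2339+0.2626i)·(-0.1365+0.0619i)
Y_2^-1(R⁻¹ n̂) = -0.066944+0.003309i

Re=-0.0669 Im=0.0033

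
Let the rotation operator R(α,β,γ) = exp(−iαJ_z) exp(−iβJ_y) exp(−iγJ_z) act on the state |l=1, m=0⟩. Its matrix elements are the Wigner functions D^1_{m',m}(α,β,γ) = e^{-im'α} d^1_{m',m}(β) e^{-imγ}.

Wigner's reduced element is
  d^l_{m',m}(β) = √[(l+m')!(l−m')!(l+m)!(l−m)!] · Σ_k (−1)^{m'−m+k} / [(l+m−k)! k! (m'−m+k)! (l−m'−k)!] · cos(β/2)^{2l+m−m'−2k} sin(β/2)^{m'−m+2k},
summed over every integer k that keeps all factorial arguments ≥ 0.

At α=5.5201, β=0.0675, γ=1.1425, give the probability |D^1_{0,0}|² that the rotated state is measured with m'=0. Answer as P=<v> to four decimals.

P=0.9955

D^1_{0,0}(5.5201,0.0675,1.1425) = e^{-i·0·5.5201}·d^1_{0,0}(0.0675)·e^{-i·0·1.1425}. Compute d first:
Half-angle: c=0.999431, s=0.033744. N=√(1·1·1·1)=1.000000
The bounds max(0,m−m')=0 and min(l+m,l−m')=1 give 2 terms
  k=0: (−1)^0·1.0000/(1)·0.9994^2·0.0337^0 = +0.998861
  k=1: (−1)^1·1.0000/(1)·0.9994^0·0.0337^2 = -0.001139
d^1_{0,0}(0.0675) = +0.998861 -0.001139 = +0.997723
|D^1_{0,0}|² = |d^1_{0,0}(β)|² = (+0.997723)² = 0.995451 (the z-rotation phases have unit modulus)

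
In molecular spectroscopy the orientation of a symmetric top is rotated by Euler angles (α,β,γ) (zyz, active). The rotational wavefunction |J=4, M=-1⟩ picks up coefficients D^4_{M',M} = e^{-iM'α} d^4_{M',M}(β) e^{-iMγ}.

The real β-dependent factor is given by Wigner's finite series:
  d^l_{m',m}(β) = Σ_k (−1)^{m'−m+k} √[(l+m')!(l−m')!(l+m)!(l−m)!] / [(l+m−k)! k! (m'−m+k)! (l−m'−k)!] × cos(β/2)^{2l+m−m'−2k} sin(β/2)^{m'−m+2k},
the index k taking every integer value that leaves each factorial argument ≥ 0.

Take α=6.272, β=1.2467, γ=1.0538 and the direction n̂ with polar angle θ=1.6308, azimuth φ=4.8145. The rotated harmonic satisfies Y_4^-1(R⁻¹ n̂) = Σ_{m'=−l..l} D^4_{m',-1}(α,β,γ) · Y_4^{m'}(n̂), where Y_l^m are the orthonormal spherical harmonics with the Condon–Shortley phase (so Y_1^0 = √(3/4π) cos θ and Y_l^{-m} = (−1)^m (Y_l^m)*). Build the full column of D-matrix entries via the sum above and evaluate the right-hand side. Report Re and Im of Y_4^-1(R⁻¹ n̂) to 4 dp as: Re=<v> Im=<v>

Need the full column D^4_{m',-1} for m'=−4..4 at α=6.272, β=1.2467, γ=1.0538.
cos(β/2)=0.811927, sin(β/2)=0.583758
d^4_{-4,-1}: single k=3 term ⇒ +0.525266;  D = +0.279787+0.444549i
d^4_{-3,-1}: k∈[2..3] ⇒ +0.774890 -0.667606 = +0.107283;  D = +0.056126+0.091431i
d^4_{-2,-1}: k∈[1..3] ⇒ +0.576089 -1.488990 +0.513136 = -0.399765;  D = -0.205316-0.343012i
d^4_{-1,-1}: k∈[0..3] ⇒ +0.188859 -1.464404 +1.513989 -0.260875 = -0.022431;  D = -0.011305-0.019375i
d^4_{0,-1}: k∈[0..3] ⇒ -0.607252 +1.883440 -0.973607 +0.083881 = +0.386463;  D = +0.191017+0.335955i
d^4_{1,-1}: k∈[0..3] ⇒ +0.976269 -1.513989 +0.391313 -0.013485 = -0.159892;  D = -0.077470-0.139871i
d^4_{2,-1}: k∈[0..2] ⇒ -0.992660 +0.769704 -0.079577 = -0.302533;  D = -0.143613-0.266273i
d^4_{3,-1}: k∈[0..1] ⇒ +0.667606 -0.207063 = +0.460543;  D = +0.214073+0.407765i
d^4_{4,-1}: single k=0 term ⇒ -0.271526;  D = -0.123516-0.241806i
Y_4^{m'}(θ=1.6308,φ=4.8145) and Σ D·Y over m':
  (+0.2798+0.4445i)·(+0.4032-0.1745i)  (+0.0561+0.0914i)·(+0.0225+0.0712i)  (-0.2053-0.3430i)·(+0.3182-0.0659i)  (-0.0113-0.0194i)·(+0.0086+0.0838i)  (+0.1910+0.3360i)·(+0.3060+0.0000i)  (-0.0775-0.1399i)·(-0.0086+0.0838i)  (-0.1436-0.2663i)·(+0.3182+0.0659i)  (+0.2141+0.4078i)·(-0.0225+0.0712i)  (-0.1235-0.2418i)·(+0.4032+0.1745i)
Y_4^-1(R⁻¹ n̂) = +0.099979-0.069918i

Re=0.1000 Im=-0.0699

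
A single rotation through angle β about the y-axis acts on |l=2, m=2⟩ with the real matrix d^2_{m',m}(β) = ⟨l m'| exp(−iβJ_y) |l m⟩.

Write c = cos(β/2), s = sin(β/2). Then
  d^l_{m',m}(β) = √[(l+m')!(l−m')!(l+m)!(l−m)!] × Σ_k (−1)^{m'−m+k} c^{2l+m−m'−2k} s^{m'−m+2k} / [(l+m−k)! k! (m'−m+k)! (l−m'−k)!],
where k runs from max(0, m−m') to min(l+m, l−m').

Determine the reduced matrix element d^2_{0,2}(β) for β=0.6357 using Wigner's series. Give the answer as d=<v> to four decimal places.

d^2_{0,2}(β=0.6357) via Wigner's sum:
c=cos(0.6357/2)=0.949910, s=sin(0.6357/2)=0.312525; N=√[2·2·24·1]=9.797959
k: max(0,(2)−(0))=2 … min(2+(2),2−(0))=2
  k=2: (−1)^0·9.7980/(4)·0.9499^2·0.3125^2 = +0.215879
d^2_{0,2}(0.6357) = +0.215879

d=0.2159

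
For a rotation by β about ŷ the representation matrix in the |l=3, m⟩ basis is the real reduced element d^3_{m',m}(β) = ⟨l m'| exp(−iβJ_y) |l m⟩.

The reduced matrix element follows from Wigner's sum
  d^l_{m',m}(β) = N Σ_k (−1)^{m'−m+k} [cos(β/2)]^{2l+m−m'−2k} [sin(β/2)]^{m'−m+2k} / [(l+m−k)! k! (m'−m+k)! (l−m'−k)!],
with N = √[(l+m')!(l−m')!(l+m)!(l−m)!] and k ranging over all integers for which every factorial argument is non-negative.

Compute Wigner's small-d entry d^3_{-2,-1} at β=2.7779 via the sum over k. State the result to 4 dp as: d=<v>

d=-0.0350

d^3_{-2,-1}(β=2.7779) via Wigner's sum:
With c≡cos(β/2)=0.180846 and s≡sin(β/2)=0.983511, N=[1·120·2·24]^{1/2}=75.894664
The bounds max(0,m−m')=1 and min(l+m,l−m')=2 give 2 terms
  k=1: (−1)^0·75.8947/(24)·0.1808^5·0.9835^1 = +0.000602
  k=2: (−1)^1·75.8947/(12)·0.1808^3·0.9835^3 = -0.035587
d^3_{-2,-1}(2.7779) = +0.000602 -0.035587 = -0.034986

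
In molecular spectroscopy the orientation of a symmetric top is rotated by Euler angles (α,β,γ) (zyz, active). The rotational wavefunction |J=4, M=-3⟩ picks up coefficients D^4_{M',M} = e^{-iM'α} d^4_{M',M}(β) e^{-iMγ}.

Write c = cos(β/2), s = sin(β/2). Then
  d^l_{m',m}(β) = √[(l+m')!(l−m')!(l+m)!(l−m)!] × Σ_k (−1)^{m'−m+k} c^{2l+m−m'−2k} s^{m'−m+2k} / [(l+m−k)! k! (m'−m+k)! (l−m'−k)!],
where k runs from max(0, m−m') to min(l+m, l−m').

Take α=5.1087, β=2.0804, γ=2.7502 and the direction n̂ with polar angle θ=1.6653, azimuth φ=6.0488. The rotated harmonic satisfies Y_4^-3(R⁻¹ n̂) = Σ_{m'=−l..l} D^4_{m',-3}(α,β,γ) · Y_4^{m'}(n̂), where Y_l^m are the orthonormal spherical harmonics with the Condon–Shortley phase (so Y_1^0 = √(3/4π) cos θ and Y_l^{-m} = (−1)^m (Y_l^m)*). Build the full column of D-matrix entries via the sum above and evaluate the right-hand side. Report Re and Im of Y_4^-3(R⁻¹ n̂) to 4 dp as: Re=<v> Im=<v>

Re=-0.3750 Im=0.1364

Need the full column D^4_{m',-3} for m'=−4..4 at α=5.1087, β=2.0804, γ=2.7502.
cos(β/2)=0.506048, sin(β/2)=0.862505
d^4_{-4,-3}: single k=1 term ⇒ +0.020732;  D = -0.019005-0.008284i
d^4_{-3,-3}: k∈[0..1] ⇒ +0.004301 -0.087452 = -0.083152;  D = -0.001227+0.083143i
d^4_{-2,-3}: k∈[0..1] ⇒ -0.027426 +0.239017 = +0.211591;  D = +0.196374-0.078789i
d^4_{-1,-3}: k∈[0..1] ⇒ +0.099161 -0.480101 = -0.380939;  D = -0.267329-0.271386i
d^4_{0,-3}: k∈[0..1] ⇒ -0.251946 +0.731893 = +0.479948;  D = -0.185404+0.442690i
d^4_{1,-3}: k∈[0..1] ⇒ +0.480101 -0.836805 = -0.356704;  D = +0.356704+0.000110i
d^4_{2,-3}: k∈[0..1] ⇒ -0.694335 +0.672339 = -0.021996;  D = +0.008485+0.020293i
d^4_{3,-3}: k∈[0..1] ⇒ +0.737993 -0.306263 = +0.431730;  D = +0.303160-0.307383i
d^4_{4,-3}: single k=0 term ⇒ -0.508241;  D = -0.471575-0.189541i
Y_4^{m'}(θ=1.6653,φ=6.0488) and Σ D·Y over m':
  (-0.0190-0.0083i)·(+0.2572+0.3504i)  (-0.0012+0.0831i)·(-0.0889-0.0754i)  (+0.1964-0.0788i)·(-0.2773-0.1405i)  (-0.2673-0.2714i)·(+0.1270+0.0303i)  (-0.1854+0.4427i)·(+0.2894+0.0000i)  (+0.3567+0.0001i)·(-0.1270+0.0303i)  (+0.0085+0.0203i)·(-0.2773+0.1405i)  (+0.3032-0.3074i)·(+0.0889-0.0754i)  (-0.4716-0.1895i)·(+0.2572-0.3504i)
Y_4^-3(R⁻¹ n̂) = -0.374953+0.136404i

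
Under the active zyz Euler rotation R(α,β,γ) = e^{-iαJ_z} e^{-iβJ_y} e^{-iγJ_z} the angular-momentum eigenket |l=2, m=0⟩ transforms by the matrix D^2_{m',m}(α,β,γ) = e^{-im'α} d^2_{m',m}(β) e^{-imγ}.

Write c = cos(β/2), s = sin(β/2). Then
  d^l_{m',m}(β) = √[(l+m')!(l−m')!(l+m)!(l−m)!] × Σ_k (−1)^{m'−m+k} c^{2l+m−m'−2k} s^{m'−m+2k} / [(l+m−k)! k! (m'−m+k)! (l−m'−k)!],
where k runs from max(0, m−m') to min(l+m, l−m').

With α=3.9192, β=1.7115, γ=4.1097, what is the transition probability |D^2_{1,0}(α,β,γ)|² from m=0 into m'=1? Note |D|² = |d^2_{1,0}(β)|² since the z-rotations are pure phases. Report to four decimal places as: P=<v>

D^2_{1,0}(3.9192,1.7115,4.1097) = e^{-i·1·3.9192}·d^2_{1,0}(1.7115)·e^{-i·0·4.1097}. Compute d first:
Half-angle: c=0.655652, s=0.755063. N=√(6·1·2·2)=4.898979
k∈{0,1} keeps every argument non-negative
  k=0: (−1)^1·4.8990/(2)·0.6557^3·0.7551^1 = -0.521290
  k=1: (−1)^2·4.8990/(2)·0.6557^1·0.7551^3 = +0.691351
d^2_{1,0}(1.7115) = -0.521290 +0.691351 = +0.170061
|D^2_{1,0}|² = |d^2_{1,0}(β)|² = (+0.170061)² = 0.028921 (the z-rotation phases have unit modulus)

P=0.0289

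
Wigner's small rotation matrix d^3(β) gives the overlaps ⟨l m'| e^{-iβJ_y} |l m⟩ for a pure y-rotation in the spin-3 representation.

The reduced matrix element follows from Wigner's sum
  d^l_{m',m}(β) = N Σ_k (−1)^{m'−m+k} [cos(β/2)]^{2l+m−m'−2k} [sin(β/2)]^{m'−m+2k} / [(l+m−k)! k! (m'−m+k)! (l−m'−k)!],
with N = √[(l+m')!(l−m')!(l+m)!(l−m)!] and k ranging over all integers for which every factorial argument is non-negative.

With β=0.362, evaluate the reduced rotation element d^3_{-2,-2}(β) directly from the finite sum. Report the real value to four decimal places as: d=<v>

d^3_{-2,-2}(β=0.362) via Wigner's sum:
Half-angle: c=0.983664, s=0.180013. N=√(1·120·1·120)=120.000000
k: max(0,(-2)−(-2))=0 … min(3+(-2),3−(-2))=1
  k=0: (−1)^0·120.0000/(120)·0.9837^6·0.1800^0 = +0.905902
  k=1: (−1)^1·120.0000/(24)·0.9837^4·0.1800^2 = -0.151693
d^3_{-2,-2}(0.362) = +0.905902 -0.151693 = +0.754208

d=0.7542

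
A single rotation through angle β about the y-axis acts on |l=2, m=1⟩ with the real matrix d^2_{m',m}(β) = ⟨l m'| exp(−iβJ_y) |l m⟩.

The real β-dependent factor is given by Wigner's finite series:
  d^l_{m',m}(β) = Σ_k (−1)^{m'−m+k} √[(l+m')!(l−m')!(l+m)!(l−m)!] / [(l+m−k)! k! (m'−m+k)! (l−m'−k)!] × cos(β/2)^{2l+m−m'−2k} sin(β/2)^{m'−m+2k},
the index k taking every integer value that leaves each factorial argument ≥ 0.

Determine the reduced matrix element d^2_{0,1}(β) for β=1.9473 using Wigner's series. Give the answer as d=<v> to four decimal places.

d=-0.4188

d^2_{0,1}(β=1.9473) via Wigner's sum:
Half-angle: c=0.562285, s=0.826944. N=√(2·2·6·1)=4.898979
k∈{1,2} keeps every argument non-negative
  k=1: (−1)^0·4.8990/(2)·0.5623^3·0.8269^1 = +0.360098
  k=2: (−1)^1·4.8990/(2)·0.5623^1·0.8269^3 = -0.778861
d^2_{0,1}(1.9473) = +0.360098 -0.778861 = -0.418762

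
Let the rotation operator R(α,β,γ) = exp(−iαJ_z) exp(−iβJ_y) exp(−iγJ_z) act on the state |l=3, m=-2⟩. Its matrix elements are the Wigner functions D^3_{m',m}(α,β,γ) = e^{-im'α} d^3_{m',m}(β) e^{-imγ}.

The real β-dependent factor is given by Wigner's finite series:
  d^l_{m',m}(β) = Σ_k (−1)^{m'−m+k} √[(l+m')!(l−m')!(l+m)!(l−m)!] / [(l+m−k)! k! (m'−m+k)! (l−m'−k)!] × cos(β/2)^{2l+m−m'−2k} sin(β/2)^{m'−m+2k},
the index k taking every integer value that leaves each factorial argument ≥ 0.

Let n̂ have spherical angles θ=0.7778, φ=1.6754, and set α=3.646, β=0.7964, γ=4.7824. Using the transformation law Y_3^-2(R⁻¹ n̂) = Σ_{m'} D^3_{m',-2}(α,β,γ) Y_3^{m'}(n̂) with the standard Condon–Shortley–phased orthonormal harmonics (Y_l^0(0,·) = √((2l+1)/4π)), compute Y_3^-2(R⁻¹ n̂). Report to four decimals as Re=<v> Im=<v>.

Need the full column D^3_{m',-2} for m'=−3..3 at α=3.646, β=0.7964, γ=4.7824.
cos(β/2)=0.921760, sin(β/2)=0.387760
d^3_{-3,-2}: single k=1 term ⇒ +0.632017;  D = -0.052049+0.629870i
d^3_{-2,-2}: k∈[0..1] ⇒ +0.613350 -0.542710 = +0.070640;  D = -0.028931-0.064444i
d^3_{-1,-2}: k∈[0..1] ⇒ -0.815930 +0.288784 = -0.527147;  D = -0.421424-0.316679i
d^3_{0,-2}: k∈[0..1] ⇒ +0.594509 -0.105208 = +0.489301;  D = -0.484512-0.068289i
d^3_{1,-2}: k∈[0..1] ⇒ -0.288784 +0.025552 = -0.263231;  D = -0.245948+0.093809i
d^3_{2,-2}: k∈[0..1] ⇒ +0.096041 -0.003399 = +0.092642;  D = -0.059823+0.070737i
d^3_{3,-2}: single k=0 term ⇒ -0.019793;  D = -0.003886+0.019408i
Y_3^{m'}(θ=0.7778,φ=1.6754) and Σ D·Y over m':
  (-0.0520+0.6299i)·(+0.0445+0.1371i)  (-0.0289-0.0644i)·(-0.3507+0.0745i)  (-0.4214-0.3167i)·(-0.0364-0.3469i)  (-0.4845-0.0683i)·(-0.1228+0.0000i)  (-0.2459+0.0938i)·(+0.0364-0.3469i)  (-0.0598+0.0707i)·(-0.3507-0.0745i)  (-0.0039+0.0194i)·(-0.0445+0.1371i)
Y_3^-2(R⁻¹ n̂) = -0.061383+0.274424i

Re=-0.0614 Im=0.2744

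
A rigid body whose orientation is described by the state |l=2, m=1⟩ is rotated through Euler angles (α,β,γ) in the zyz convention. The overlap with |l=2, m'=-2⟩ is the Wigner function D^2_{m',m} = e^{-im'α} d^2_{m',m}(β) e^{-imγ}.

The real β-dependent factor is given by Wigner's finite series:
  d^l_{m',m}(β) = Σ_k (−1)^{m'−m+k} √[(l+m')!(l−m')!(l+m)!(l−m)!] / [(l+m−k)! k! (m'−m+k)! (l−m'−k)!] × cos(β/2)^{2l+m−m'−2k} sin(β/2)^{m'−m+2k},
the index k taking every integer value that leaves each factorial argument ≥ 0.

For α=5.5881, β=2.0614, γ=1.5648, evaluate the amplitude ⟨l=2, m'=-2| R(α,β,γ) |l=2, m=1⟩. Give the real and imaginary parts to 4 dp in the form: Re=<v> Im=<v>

First d^2_{-2,1}(β=2.0614), then the phase factors e^{-i(-2)α} and e^{-i(1)γ}:
c=cos(2.0614/2)=0.514219, s=sin(2.0614/2)=0.857659; N=√[1·24·6·1]=12.000000
Admissible k: 3..3 (factorial args all ≥0)
  k=3: (−1)^0·12.0000/(6)·0.5142^1·0.8577^3 = +0.648817
d^2_{-2,1}(2.0614) = +0.648817
D = (+0.179645-0.983731i)·(+0.648817)·(+0.005996-0.999982i) = -0.637551-0.120382i

Re=-0.6376 Im=-0.1204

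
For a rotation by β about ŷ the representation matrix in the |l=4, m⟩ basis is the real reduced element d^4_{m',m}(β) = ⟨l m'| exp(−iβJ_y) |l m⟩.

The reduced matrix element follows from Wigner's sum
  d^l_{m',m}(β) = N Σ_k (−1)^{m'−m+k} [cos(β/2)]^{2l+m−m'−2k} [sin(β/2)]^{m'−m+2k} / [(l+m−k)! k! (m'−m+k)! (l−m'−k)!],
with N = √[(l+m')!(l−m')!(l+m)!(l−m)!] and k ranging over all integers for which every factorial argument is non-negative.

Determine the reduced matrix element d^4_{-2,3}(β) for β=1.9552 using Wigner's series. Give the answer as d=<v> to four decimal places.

d^4_{-2,3}(β=1.9552) via Wigner's sum:
Half-angle: c=0.559014, s=0.829158. N=√(2·720·5040·1)=2693.993318
The bounds max(0,m−m')=5 and min(l+m,l−m')=6 give 2 terms
  k=5: (−1)^0·2693.9933/(240)·0.5590^3·0.8292^5 = +0.768494
  k=6: (−1)^1·2693.9933/(720)·0.5590^1·0.8292^7 = -0.563571
d^4_{-2,3}(1.9552) = +0.768494 -0.563571 = +0.204923

d=0.2049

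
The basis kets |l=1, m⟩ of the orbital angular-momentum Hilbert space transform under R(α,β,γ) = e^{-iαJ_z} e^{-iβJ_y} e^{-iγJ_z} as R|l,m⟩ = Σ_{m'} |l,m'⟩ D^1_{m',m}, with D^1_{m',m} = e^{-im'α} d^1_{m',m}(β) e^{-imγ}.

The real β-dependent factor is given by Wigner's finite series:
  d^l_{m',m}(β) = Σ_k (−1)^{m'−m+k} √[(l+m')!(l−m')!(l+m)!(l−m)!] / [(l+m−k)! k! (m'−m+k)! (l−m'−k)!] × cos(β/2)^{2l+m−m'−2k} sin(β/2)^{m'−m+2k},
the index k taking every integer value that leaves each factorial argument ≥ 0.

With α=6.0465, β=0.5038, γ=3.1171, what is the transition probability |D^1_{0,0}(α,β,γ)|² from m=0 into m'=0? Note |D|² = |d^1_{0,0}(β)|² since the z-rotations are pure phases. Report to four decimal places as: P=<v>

Split into d^1_{0,0}(β=0.5038) × two z-phases.
With c≡cos(β/2)=0.968441 and s≡sin(β/2)=0.249244, N=[1·1·1·1]^{1/2}=1.000000
k: max(0,(0)−(0))=0 … min(1+(0),1−(0))=1
  k=0: (−1)^0·1.0000/(1)·0.9684^2·0.2492^0 = +0.937877
  k=1: (−1)^1·1.0000/(1)·0.9684^0·0.2492^2 = -0.062123
d^1_{0,0}(0.5038) = +0.937877 -0.062123 = +0.875754
|D^1_{0,0}|² = |d^1_{0,0}(β)|² = (+0.875754)² = 0.766946 (the z-rotation phases have unit modulus)

P=0.7669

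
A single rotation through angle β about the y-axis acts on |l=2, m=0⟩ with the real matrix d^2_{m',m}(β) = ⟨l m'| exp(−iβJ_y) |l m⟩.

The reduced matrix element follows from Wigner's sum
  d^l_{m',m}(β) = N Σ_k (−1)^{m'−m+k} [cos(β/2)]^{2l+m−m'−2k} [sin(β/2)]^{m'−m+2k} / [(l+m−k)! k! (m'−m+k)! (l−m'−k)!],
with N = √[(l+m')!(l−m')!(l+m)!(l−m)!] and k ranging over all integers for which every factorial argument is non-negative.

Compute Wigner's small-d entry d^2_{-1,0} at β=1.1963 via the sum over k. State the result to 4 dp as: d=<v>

d=0.4170

d^2_{-1,0}(β=1.1963) via Wigner's sum:
c=cos(1.1963/2)=0.826379, s=sin(1.1963/2)=0.563115; N=√[1·6·2·2]=4.898979
k∈{1,2} keeps every argument non-negative
  k=1: (−1)^0·4.8990/(2)·0.8264^3·0.5631^1 = +0.778413
  k=2: (−1)^1·4.8990/(2)·0.8264^1·0.5631^3 = -0.361448
d^2_{-1,0}(1.1963) = +0.778413 -0.361448 = +0.416965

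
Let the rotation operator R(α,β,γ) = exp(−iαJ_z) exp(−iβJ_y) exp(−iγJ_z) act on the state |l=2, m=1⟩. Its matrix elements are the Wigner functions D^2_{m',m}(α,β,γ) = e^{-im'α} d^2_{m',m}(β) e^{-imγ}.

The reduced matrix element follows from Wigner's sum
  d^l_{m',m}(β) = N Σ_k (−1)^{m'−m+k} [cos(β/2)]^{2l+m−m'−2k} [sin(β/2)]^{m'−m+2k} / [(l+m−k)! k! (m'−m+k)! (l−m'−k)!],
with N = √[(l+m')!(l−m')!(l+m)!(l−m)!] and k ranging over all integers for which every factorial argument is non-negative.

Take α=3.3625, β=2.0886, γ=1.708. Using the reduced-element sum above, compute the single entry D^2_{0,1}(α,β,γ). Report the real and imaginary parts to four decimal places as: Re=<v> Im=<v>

Re=0.0720 Im=0.5218

D^2_{0,1}(3.3625,2.0886,1.708) = e^{-i·0·3.3625}·d^2_{0,1}(2.0886)·e^{-i·1·1.708}. Compute d first:
With c≡cos(β/2)=0.502507 and s≡sin(β/2)=0.864573, N=[2·2·6·1]^{1/2}=4.898979
k: max(0,(1)−(0))=1 … min(2+(1),2−(0))=2
  k=1: (−1)^0·4.8990/(2)·0.5025^3·0.8646^1 = +0.268723
  k=2: (−1)^1·4.8990/(2)·0.5025^1·0.8646^3 = -0.795468
d^2_{0,1}(2.0886) = +0.268723 -0.795468 = -0.526746
Phases: e^{-i·(0)·3.3625}=+1.000000+0.000000i, e^{-i·(1)·1.708}=-0.136774-0.990602i ⇒ D=+0.072045+0.521796i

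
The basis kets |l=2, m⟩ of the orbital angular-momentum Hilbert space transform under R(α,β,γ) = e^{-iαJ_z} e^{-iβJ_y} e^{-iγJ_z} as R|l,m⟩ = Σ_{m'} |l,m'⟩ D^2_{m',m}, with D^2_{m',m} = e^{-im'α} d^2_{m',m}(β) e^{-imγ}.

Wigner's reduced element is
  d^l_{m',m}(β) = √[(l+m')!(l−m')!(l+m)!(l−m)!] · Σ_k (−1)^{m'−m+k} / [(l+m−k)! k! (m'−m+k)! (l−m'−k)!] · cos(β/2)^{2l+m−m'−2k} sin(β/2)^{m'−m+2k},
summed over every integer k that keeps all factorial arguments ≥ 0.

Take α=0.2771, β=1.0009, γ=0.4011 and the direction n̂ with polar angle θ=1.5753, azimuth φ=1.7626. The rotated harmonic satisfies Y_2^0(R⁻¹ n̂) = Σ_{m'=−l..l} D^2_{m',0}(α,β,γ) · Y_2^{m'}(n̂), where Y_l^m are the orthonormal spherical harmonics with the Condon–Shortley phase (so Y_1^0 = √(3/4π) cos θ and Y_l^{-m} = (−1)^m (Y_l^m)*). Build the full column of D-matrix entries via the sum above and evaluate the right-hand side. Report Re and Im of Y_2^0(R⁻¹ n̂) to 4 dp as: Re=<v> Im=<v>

Re=-0.3108 Im=0.0000

Need the full column D^2_{m',0} for m'=−2..2 at α=0.2771, β=1.0009, γ=0.4011.
cos(β/2)=0.877367, sin(β/2)=0.479820
d^2_{-2,0}: single k=2 term ⇒ +0.434106;  D = +0.369129+0.228454i
d^2_{-1,0}: k∈[1..2] ⇒ +0.793776 -0.237407 = +0.556369;  D = +0.535145+0.152204i
d^2_{0,0}: k∈[0..2] ⇒ +0.592550 -0.708891 +0.053005 = -0.063337;  D = -0.063337+0.000000i
d^2_{1,0}: k∈[0..1] ⇒ -0.793776 +0.237407 = -0.556369;  D = -0.535145+0.152204i
d^2_{2,0}: single k=0 term ⇒ +0.434106;  D = +0.369129-0.228454i
Y_2^{m'}(θ=1.5753,φ=1.7626) and Σ D·Y over m':
  (+0.3691+0.2285i)·(-0.3582+0.1446i)  (+0.5351+0.1522i)·(+0.0007+0.0034i)  (-0.0633+0.0000i)·(-0.3154+0.0000i)  (-0.5351+0.1522i)·(-0.0007+0.0034i)  (+0.3691-0.2285i)·(-0.3582-0.1446i)
Y_2^0(R⁻¹ n̂) = -0.310848+0.000000i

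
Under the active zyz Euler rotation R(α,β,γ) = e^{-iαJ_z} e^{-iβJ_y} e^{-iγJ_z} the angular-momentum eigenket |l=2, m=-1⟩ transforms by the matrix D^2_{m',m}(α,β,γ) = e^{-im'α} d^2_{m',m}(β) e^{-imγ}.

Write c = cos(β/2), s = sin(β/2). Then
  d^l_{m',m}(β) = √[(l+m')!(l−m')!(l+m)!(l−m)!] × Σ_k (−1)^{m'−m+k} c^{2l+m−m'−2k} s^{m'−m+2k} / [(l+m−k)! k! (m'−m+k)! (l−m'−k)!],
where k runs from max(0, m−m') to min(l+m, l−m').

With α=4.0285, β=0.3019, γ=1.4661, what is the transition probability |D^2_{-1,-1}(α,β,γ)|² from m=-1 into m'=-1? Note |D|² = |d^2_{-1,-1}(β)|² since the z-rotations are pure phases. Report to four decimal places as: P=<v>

First d^2_{-1,-1}(β=0.3019), then the phase factors e^{-i(-1)α} and e^{-i(-1)γ}:
Half-angle: c=0.988629, s=0.150377. N=√(1·6·1·6)=6.000000
Admissible k: 0..1 (factorial args all ≥0)
  k=0: (−1)^0·6.0000/(6)·0.9886^4·0.1504^0 = +0.955285
  k=1: (−1)^1·6.0000/(2)·0.9886^2·0.1504^2 = -0.066306
d^2_{-1,-1}(0.3019) = +0.955285 -0.066306 = +0.888979
|D^2_{-1,-1}|² = |d^2_{-1,-1}(β)|² = (+0.888979)² = 0.790283 (the z-rotation phases have unit modulus)

P=0.7903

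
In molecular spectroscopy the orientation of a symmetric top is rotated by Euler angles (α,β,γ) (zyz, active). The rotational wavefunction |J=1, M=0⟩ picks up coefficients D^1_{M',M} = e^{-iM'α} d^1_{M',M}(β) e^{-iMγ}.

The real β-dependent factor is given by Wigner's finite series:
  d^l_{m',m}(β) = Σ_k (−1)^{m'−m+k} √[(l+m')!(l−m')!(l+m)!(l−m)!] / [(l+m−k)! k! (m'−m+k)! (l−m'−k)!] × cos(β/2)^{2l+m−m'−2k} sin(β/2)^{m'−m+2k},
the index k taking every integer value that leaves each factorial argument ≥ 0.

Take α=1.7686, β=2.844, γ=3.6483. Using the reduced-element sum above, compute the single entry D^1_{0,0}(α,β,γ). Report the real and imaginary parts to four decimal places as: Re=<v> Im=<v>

First d^1_{0,0}(β=2.844), then the phase factors e^{-i(0)α} and e^{-i(0)γ}:
With c≡cos(β/2)=0.148248 and s≡sin(β/2)=0.988950, N=[1·1·1·1]^{1/2}=1.000000
The bounds max(0,m−m')=0 and min(l+m,l−m')=1 give 2 terms
  k=0: (−1)^0·1.0000/(1)·0.1482^2·0.9890^0 = +0.021977
  k=1: (−1)^1·1.0000/(1)·0.1482^0·0.9890^2 = -0.978023
d^1_{0,0}(2.844) = +0.021977 -0.978023 = -0.956045
Attach z-rotation phases: D = e^{-i(0)(1.7686)}·(-0.956045)·e^{-i(0)(3.6483)} = -0.956045+0.000000i

Re=-0.9560 Im=0.0000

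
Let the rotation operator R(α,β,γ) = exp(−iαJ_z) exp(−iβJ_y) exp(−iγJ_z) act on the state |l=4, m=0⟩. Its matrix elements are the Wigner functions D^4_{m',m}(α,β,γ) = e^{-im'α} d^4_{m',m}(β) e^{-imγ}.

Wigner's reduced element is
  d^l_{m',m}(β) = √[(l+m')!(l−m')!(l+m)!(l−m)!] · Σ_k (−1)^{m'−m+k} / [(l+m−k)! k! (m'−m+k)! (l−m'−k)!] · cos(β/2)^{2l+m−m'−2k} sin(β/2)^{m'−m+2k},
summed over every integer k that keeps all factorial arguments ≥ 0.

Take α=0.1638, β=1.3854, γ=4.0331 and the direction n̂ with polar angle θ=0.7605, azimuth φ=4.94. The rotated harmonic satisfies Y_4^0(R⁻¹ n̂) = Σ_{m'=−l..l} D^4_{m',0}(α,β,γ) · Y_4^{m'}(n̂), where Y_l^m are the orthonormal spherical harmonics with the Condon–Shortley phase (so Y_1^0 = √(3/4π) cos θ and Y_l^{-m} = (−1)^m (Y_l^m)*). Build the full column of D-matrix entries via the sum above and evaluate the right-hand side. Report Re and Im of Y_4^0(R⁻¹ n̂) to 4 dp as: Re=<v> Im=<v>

Re=0.2218 Im=0.0000

Need the full column D^4_{m',0} for m'=−4..4 at α=0.1638, β=1.3854, γ=4.0331.
cos(β/2)=0.769525, sin(β/2)=0.638617
d^4_{-4,0}: single k=4 term ⇒ +0.487979;  D = +0.386932+0.297335i
d^4_{-3,0}: k∈[3..4] ⇒ +0.831569 -0.572710 = +0.258859;  D = +0.228229+0.122146i
d^4_{-2,0}: k∈[2..4] ⇒ +0.803410 -1.475511 +0.381075 = -0.291026;  D = -0.275548-0.093644i
d^4_{-1,0}: k∈[1..4] ⇒ +0.456366 -1.885821 +1.298784 -0.149081 = -0.279753;  D = -0.276008-0.045619i
d^4_{0,0}: k∈[0..4] ⇒ +0.122965 -1.354990 +2.099689 -0.642701 +0.027665 = +0.252627;  D = +0.252627+0.000000i
d^4_{1,0}: k∈[0..3] ⇒ -0.456366 +1.885821 -1.298784 +0.149081 = +0.279753;  D = +0.276008-0.045619i
d^4_{2,0}: k∈[0..2] ⇒ +0.803410 -1.475511 +0.381075 = -0.291026;  D = -0.275548+0.093644i
d^4_{3,0}: k∈[0..1] ⇒ -0.831569 +0.572710 = -0.258859;  D = -0.228229+0.122146i
d^4_{4,0}: single k=0 term ⇒ +0.487979;  D = +0.386932-0.297335i
Y_4^{m'}(θ=0.7605,φ=4.94) and Σ D·Y over m':
  (+0.3869+0.2973i)·(+0.0613-0.0789i)  (+0.2282+0.1221i)·(-0.1874-0.2304i)  (-0.2755-0.0936i)·(-0.3817+0.1869i)  (-0.2760-0.0456i)·(+0.0359+0.1552i)  (+0.2526+0.0000i)·(-0.3283+0.0000i)  (+0.2760-0.0456i)·(-0.0359+0.1552i)  (-0.2755+0.0936i)·(-0.3817-0.1869i)  (-0.2282+0.1221i)·(+0.1874-0.2304i)  (+0.3869-0.2973i)·(+0.0613+0.0789i)
Y_4^0(R⁻¹ n̂) = +0.221825+0.000000i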